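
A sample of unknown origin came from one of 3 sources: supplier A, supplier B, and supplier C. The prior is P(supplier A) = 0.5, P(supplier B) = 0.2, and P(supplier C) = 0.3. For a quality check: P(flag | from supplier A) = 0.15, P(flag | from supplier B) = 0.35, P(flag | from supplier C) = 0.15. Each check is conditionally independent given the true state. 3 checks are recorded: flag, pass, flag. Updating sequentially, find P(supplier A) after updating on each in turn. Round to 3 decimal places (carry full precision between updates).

0.306

After 'flag': normaliser = 0.15·0.5000 + 0.35·0.2000 + 0.15·0.3000; P(supplier A) ≈ 0.3947, P(supplier B) ≈ 0.3684, P(supplier C) ≈ 0.2368
After 'pass': normaliser = 0.85·0.3947 + 0.65·0.3684 + 0.85·0.2368; P(supplier A) ≈ 0.4322, P(supplier B) ≈ 0.3085, P(supplier C) ≈ 0.2593
After 'flag': normaliser = 0.15·0.4322 + 0.35·0.3085 + 0.15·0.2593; P(supplier A) ≈ 0.3062, P(supplier B) ≈ 0.5100, P(supplier C) ≈ 0.1837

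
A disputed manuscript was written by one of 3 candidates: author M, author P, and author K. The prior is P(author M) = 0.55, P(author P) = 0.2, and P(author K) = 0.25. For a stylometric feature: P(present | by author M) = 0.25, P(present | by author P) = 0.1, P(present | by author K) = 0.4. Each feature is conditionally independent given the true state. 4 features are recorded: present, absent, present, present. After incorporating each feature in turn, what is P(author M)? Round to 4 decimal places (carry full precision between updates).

Apply Bayes' rule sequentially, carrying P(author M) forward.
After 'present': normaliser = 0.25·0.5500 + 0.1·0.2000 + 0.4·0.2500; P(author M) ≈ 0.5340, P(author P) ≈ 0.0777, P(author K) ≈ 0.3883
After 'absent': normaliser = 0.75·0.5340 + 0.9·0.0777 + 0.6·0.3883; P(author M) ≈ 0.5694, P(author P) ≈ 0.0994, P(author K) ≈ 0.3313
After 'present': normaliser = 0.25·0.5694 + 0.1·0.0994 + 0.4·0.3313; P(author M) ≈ 0.4998, P(author P) ≈ 0.0349, P(author K) ≈ 0.4653
After 'present': normaliser = 0.25·0.4998 + 0.1·0.0349 + 0.4·0.4653; P(author M) ≈ 0.3972, P(author P) ≈ 0.0111, P(author K) ≈ 0.5917

0.3972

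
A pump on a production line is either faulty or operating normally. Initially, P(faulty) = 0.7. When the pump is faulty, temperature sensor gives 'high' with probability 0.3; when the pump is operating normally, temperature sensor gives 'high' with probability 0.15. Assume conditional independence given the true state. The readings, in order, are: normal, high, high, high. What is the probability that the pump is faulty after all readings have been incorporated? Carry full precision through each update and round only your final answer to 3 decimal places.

0.939

Each posterior becomes the prior for the next update.
After 'normal': P(faulty) = 0.7·0.7000 / (0.7·0.7000 + 0.85·0.3000) ≈ 0.6577
After 'high': P(faulty) = 0.3·0.6577 / (0.3·0.6577 + 0.15·0.3423) ≈ 0.7935
After 'high': P(faulty) = 0.3·0.7935 / (0.3·0.7935 + 0.15·0.2065) ≈ 0.8849
After 'high': P(faulty) = 0.3·0.8849 / (0.3·0.8849 + 0.15·0.1151) ≈ 0.9389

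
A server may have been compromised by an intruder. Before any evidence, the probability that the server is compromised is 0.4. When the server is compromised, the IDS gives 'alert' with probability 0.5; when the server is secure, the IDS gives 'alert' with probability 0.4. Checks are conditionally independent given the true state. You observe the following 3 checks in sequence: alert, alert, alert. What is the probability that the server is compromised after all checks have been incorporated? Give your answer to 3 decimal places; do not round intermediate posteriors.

0.566

After 'alert': P(compromised) = 0.5·0.4000 / (0.5·0.4000 + 0.4·0.6000) ≈ 0.4545
After 'alert': P(compromised) = 0.5·0.4545 / (0.5·0.4545 + 0.4·0.5455) ≈ 0.5102
After 'alert': P(compromised) = 0.5·0.5102 / (0.5·0.5102 + 0.4·0.4898) ≈ 0.5656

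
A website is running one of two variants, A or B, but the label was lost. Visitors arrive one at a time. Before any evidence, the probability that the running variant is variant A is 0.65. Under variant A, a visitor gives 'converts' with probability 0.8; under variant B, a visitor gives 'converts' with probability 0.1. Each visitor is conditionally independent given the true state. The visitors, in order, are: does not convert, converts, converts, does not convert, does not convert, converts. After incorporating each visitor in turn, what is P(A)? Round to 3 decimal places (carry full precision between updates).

After 'does not convert': P(A) = 0.2·0.6500 / (0.2·0.6500 + 0.9·0.3500) ≈ 0.2921
After 'converts': P(A) = 0.8·0.2921 / (0.8·0.2921 + 0.1·0.7079) ≈ 0.7675
After 'converts': P(A) = 0.8·0.7675 / (0.8·0.7675 + 0.1·0.2325) ≈ 0.9635
After 'does not convert': P(A) = 0.2·0.9635 / (0.2·0.9635 + 0.9·0.0365) ≈ 0.8544
After 'does not convert': P(A) = 0.2·0.8544 / (0.2·0.8544 + 0.9·0.1456) ≈ 0.5660
After 'converts': P(A) = 0.8·0.5660 / (0.8·0.5660 + 0.1·0.4340) ≈ 0.9125

0.913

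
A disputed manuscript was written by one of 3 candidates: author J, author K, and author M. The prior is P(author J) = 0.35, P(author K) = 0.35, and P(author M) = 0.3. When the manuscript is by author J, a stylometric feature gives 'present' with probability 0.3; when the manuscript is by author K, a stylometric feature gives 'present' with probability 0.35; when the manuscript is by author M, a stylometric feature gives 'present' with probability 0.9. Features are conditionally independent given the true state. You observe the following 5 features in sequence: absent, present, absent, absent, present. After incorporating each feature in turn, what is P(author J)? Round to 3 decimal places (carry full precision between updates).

0.473

After 'absent': normaliser = 0.7·0.3500 + 0.65·0.3500 + 0.1·0.3000; P(author J) ≈ 0.4876, P(author K) ≈ 0.4527, P(author M) ≈ 0.0597
After 'present': normaliser = 0.3·0.4876 + 0.35·0.4527 + 0.9·0.0597; P(author J) ≈ 0.4080, P(author K) ≈ 0.4421, P(author M) ≈ 0.1499
After 'absent': normaliser = 0.7·0.4080 + 0.65·0.4421 + 0.1·0.1499; P(author J) ≈ 0.4858, P(author K) ≈ 0.4887, P(author M) ≈ 0.0255
After 'absent': normaliser = 0.7·0.4858 + 0.65·0.4887 + 0.1·0.0255; P(author J) ≈ 0.5150, P(author K) ≈ 0.4811, P(author M) ≈ 0.0039
After 'present': normaliser = 0.3·0.5150 + 0.35·0.4811 + 0.9·0.0039; P(author J) ≈ 0.4734, P(author K) ≈ 0.5159, P(author M) ≈ 0.0106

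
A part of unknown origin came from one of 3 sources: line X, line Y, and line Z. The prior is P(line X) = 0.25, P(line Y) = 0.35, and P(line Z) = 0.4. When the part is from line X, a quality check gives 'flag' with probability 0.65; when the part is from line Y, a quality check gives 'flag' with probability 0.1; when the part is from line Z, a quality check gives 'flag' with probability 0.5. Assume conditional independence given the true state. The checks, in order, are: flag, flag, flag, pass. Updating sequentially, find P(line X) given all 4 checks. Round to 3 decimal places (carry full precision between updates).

0.487

Apply Bayes' rule sequentially, carrying P(line X) forward.
After 'flag': normaliser = 0.65·0.2500 + 0.1·0.3500 + 0.5·0.4000; P(line X) ≈ 0.4088, P(line Y) ≈ 0.0881, P(line Z) ≈ 0.5031
After 'flag': normaliser = 0.65·0.4088 + 0.1·0.0881 + 0.5·0.5031; P(line X) ≈ 0.5051, P(line Y) ≈ 0.0167, P(line Z) ≈ 0.4782
After 'flag': normaliser = 0.65·0.5051 + 0.1·0.0167 + 0.5·0.4782; P(line X) ≈ 0.5769, P(line Y) ≈ 0.0029, P(line Z) ≈ 0.4201
After 'pass': normaliser = 0.35·0.5769 + 0.9·0.0029 + 0.5·0.4201; P(line X) ≈ 0.4870, P(line Y) ≈ 0.0064, P(line Z) ≈ 0.5066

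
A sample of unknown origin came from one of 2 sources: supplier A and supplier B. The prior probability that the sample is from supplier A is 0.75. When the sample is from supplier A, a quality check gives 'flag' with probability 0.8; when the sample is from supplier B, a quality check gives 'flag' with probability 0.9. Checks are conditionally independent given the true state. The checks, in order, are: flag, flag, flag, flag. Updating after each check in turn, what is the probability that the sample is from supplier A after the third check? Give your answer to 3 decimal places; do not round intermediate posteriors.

0.678

After 'flag': P(supplier A) = 0.8·0.7500 / (0.8·0.7500 + 0.9·0.2500) ≈ 0.7273
After 'flag': P(supplier A) = 0.8·0.7273 / (0.8·0.7273 + 0.9·0.2727) ≈ 0.7033
After 'flag': P(supplier A) = 0.8·0.7033 / (0.8·0.7033 + 0.9·0.2967) ≈ 0.6781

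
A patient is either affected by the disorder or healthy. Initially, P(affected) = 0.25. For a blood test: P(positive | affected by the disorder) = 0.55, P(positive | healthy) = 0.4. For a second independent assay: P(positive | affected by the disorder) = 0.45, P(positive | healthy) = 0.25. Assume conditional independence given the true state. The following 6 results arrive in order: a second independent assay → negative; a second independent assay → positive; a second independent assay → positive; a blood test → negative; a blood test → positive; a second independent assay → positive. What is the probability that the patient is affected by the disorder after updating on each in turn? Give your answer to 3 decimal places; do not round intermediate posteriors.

After a second independent assay='negative': P(affected) = 0.55·0.2500 / (0.55·0.2500 + 0.75·0.7500) ≈ 0.1964
After a second independent assay='positive': P(affected) = 0.45·0.1964 / (0.45·0.1964 + 0.25·0.8036) ≈ 0.3056
After a second independent assay='positive': P(affected) = 0.45·0.3056 / (0.45·0.3056 + 0.25·0.6944) ≈ 0.4420
After a blood test='negative': P(affected) = 0.45·0.4420 / (0.45·0.4420 + 0.6·0.5580) ≈ 0.3726
After a blood test='positive': P(affected) = 0.55·0.3726 / (0.55·0.3726 + 0.4·0.6274) ≈ 0.4496
After a second independent assay='positive': P(affected) = 0.45·0.4496 / (0.45·0.4496 + 0.25·0.5504) ≈ 0.5952

0.595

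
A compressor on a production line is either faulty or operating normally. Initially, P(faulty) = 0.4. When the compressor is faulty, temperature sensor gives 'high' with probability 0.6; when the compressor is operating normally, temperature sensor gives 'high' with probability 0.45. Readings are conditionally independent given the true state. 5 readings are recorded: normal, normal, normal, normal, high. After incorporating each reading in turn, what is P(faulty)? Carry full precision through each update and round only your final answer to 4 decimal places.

Each posterior becomes the prior for the next update.
After 'normal': P(faulty) = 0.4·0.4000 / (0.4·0.4000 + 0.55·0.6000) ≈ 0.3265
After 'normal': P(faulty) = 0.4·0.3265 / (0.4·0.3265 + 0.55·0.6735) ≈ 0.2607
After 'normal': P(faulty) = 0.4·0.2607 / (0.4·0.2607 + 0.55·0.7393) ≈ 0.2041
After 'normal': P(faulty) = 0.4·0.2041 / (0.4·0.2041 + 0.55·0.7959) ≈ 0.1572
After 'high': P(faulty) = 0.6·0.1572 / (0.6·0.1572 + 0.45·0.8428) ≈ 0.1992

0.1992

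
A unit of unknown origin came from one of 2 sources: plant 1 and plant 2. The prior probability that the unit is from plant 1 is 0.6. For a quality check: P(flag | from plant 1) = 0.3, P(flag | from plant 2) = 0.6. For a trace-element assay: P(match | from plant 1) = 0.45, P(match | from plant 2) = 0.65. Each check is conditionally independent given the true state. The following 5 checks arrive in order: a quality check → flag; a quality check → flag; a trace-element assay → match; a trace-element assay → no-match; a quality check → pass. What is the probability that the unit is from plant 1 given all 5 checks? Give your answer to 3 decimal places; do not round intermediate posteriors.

After a quality check='flag': P(plant 1) = 0.3·0.6000 / (0.3·0.6000 + 0.6·0.4000) ≈ 0.4286
After a quality check='flag': P(plant 1) = 0.3·0.4286 / (0.3·0.4286 + 0.6·0.5714) ≈ 0.2727
After a trace-element assay='match': P(plant 1) = 0.45·0.2727 / (0.45·0.2727 + 0.65·0.7273) ≈ 0.2061
After a trace-element assay='no-match': P(plant 1) = 0.55·0.2061 / (0.55·0.2061 + 0.35·0.7939) ≈ 0.2898
After a quality check='pass': P(plant 1) = 0.7·0.2898 / (0.7·0.2898 + 0.4·0.7102) ≈ 0.4165

0.417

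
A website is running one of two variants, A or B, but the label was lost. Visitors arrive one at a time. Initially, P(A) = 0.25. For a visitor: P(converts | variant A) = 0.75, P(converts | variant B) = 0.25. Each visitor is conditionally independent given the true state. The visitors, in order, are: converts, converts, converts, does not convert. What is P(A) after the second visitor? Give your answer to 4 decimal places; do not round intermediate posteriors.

0.7500

Each posterior becomes the prior for the next update.
After 'converts': P(A) = 0.75·0.2500 / (0.75·0.2500 + 0.25·0.7500) ≈ 0.5000
After 'converts': P(A) = 0.75·0.5000 / (0.75·0.5000 + 0.25·0.5000) ≈ 0.7500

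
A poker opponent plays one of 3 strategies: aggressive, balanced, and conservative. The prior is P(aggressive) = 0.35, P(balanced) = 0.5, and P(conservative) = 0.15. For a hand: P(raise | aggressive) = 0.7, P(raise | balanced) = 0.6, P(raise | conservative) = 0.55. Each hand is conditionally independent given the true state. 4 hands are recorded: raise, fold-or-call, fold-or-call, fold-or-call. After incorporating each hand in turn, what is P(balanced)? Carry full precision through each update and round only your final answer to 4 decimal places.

After 'raise': normaliser = 0.7·0.3500 + 0.6·0.5000 + 0.55·0.1500; P(aggressive) ≈ 0.3904, P(balanced) ≈ 0.4781, P(conservative) ≈ 0.1315
After 'fold-or-call': normaliser = 0.3·0.3904 + 0.4·0.4781 + 0.45·0.1315; P(aggressive) ≈ 0.3187, P(balanced) ≈ 0.5203, P(conservative) ≈ 0.1610
After 'fold-or-call': normaliser = 0.3·0.3187 + 0.4·0.5203 + 0.45·0.1610; P(aggressive) ≈ 0.2542, P(balanced) ≈ 0.5533, P(conservative) ≈ 0.1926
After 'fold-or-call': normaliser = 0.3·0.2542 + 0.4·0.5533 + 0.45·0.1926; P(aggressive) ≈ 0.1985, P(balanced) ≈ 0.5760, P(conservative) ≈ 0.2255

0.5760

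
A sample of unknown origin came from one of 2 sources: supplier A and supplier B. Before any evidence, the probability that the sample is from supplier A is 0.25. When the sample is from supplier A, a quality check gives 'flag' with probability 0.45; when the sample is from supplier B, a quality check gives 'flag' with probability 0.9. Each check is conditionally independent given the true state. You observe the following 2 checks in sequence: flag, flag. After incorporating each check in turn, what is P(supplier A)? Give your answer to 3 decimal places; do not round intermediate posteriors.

0.077

After 'flag': P(supplier A) = 0.45·0.2500 / (0.45·0.2500 + 0.9·0.7500) ≈ 0.1429
After 'flag': P(supplier A) = 0.45·0.1429 / (0.45·0.1429 + 0.9·0.8571) ≈ 0.0769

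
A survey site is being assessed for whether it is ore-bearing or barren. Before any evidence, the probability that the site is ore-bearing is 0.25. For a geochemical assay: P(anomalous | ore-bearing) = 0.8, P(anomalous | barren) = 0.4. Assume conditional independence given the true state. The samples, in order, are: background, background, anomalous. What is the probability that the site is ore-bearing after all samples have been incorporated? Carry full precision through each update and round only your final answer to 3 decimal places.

Apply Bayes' rule sequentially, carrying P(ore) forward.
After 'background': P(ore) = 0.2·0.2500 / (0.2·0.2500 + 0.6·0.7500) ≈ 0.1000
After 'background': P(ore) = 0.2·0.1000 / (0.2·0.1000 + 0.6·0.9000) ≈ 0.0357
After 'anomalous': P(ore) = 0.8·0.0357 / (0.8·0.0357 + 0.4·0.9643) ≈ 0.0690

0.069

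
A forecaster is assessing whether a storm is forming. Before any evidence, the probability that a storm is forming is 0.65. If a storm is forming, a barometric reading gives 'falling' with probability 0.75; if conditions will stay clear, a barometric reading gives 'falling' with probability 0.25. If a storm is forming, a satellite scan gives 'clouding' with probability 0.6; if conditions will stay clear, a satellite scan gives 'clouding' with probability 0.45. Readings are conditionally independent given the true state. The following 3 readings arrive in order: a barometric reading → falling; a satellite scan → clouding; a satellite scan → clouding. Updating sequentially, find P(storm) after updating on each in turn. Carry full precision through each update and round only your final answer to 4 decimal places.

0.9083

Each posterior becomes the prior for the next update.
After a barometric reading='falling': P(storm) = 0.75·0.6500 / (0.75·0.6500 + 0.25·0.3500) ≈ 0.8478
After a satellite scan='clouding': P(storm) = 0.6·0.8478 / (0.6·0.8478 + 0.45·0.1522) ≈ 0.8814
After a satellite scan='clouding': P(storm) = 0.6·0.8814 / (0.6·0.8814 + 0.45·0.1186) ≈ 0.9083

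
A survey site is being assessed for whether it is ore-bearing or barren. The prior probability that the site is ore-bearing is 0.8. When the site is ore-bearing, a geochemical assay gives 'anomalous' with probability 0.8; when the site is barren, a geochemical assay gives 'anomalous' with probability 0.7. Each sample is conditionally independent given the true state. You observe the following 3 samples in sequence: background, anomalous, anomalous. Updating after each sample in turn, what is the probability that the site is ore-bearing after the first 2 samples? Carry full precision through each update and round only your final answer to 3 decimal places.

0.753

After 'background': P(ore) = 0.2·0.8000 / (0.2·0.8000 + 0.3·0.2000) ≈ 0.7273
After 'anomalous': P(ore) = 0.8·0.7273 / (0.8·0.7273 + 0.7·0.2727) ≈ 0.7529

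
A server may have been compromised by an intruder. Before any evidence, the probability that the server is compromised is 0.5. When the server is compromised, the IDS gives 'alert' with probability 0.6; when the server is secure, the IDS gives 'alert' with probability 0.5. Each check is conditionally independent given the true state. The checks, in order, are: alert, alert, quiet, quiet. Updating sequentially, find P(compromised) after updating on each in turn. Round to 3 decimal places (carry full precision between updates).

0.480

Each posterior becomes the prior for the next update.
After 'alert': P(compromised) = 0.6·0.5000 / (0.6·0.5000 + 0.5·0.5000) ≈ 0.5455
After 'alert': P(compromised) = 0.6·0.5455 / (0.6·0.5455 + 0.5·0.4545) ≈ 0.5902
After 'quiet': P(compromised) = 0.4·0.5902 / (0.4·0.5902 + 0.5·0.4098) ≈ 0.5353
After 'quiet': P(compromised) = 0.4·0.5353 / (0.4·0.5353 + 0.5·0.4647) ≈ 0.4796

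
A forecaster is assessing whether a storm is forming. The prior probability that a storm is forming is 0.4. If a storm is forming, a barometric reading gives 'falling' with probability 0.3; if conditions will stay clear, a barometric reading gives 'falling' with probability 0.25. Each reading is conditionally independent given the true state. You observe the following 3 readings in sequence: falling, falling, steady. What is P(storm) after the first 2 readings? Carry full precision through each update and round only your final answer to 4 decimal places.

After 'falling': P(storm) = 0.3·0.4000 / (0.3·0.4000 + 0.25·0.6000) ≈ 0.4444
After 'falling': P(storm) = 0.3·0.4444 / (0.3·0.4444 + 0.25·0.5556) ≈ 0.4898

0.4898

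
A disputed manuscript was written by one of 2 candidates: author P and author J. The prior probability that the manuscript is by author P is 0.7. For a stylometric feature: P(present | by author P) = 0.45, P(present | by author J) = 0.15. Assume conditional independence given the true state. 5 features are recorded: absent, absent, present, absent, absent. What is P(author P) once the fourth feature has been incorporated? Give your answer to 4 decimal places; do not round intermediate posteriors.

After 'absent': P(author P) = 0.55·0.7000 / (0.55·0.7000 + 0.85·0.3000) ≈ 0.6016
After 'absent': P(author P) = 0.55·0.6016 / (0.55·0.6016 + 0.85·0.3984) ≈ 0.4942
After 'present': P(author P) = 0.45·0.4942 / (0.45·0.4942 + 0.15·0.5058) ≈ 0.7456
After 'absent': P(author P) = 0.55·0.7456 / (0.55·0.7456 + 0.85·0.2544) ≈ 0.6547

0.6547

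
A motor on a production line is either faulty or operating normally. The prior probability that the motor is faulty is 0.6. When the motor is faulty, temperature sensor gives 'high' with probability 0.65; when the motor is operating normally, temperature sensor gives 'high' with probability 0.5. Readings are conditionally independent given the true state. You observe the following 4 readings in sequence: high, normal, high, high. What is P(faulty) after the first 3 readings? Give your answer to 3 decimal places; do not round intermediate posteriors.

0.640

After 'high': P(faulty) = 0.65·0.6000 / (0.65·0.6000 + 0.5·0.4000) ≈ 0.6610
After 'normal': P(faulty) = 0.35·0.6610 / (0.35·0.6610 + 0.5·0.3390) ≈ 0.5772
After 'high': P(faulty) = 0.65·0.5772 / (0.65·0.5772 + 0.5·0.4228) ≈ 0.6396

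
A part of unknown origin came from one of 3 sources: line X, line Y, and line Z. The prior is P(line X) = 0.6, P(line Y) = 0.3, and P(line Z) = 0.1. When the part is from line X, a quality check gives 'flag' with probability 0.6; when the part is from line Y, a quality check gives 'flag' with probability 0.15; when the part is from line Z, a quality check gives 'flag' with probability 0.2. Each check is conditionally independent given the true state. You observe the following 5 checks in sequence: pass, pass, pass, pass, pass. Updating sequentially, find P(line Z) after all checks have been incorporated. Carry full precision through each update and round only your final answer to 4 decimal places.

0.1905

After 'pass': normaliser = 0.4·0.6000 + 0.85·0.3000 + 0.8·0.1000; P(line X) ≈ 0.4174, P(line Y) ≈ 0.4435, P(line Z) ≈ 0.1391
After 'pass': normaliser = 0.4·0.4174 + 0.85·0.4435 + 0.8·0.1391; P(line X) ≈ 0.2548, P(line Y) ≈ 0.5753, P(line Z) ≈ 0.1699
After 'pass': normaliser = 0.4·0.2548 + 0.85·0.5753 + 0.8·0.1699; P(line X) ≈ 0.1402, P(line Y) ≈ 0.6728, P(line Z) ≈ 0.1870
After 'pass': normaliser = 0.4·0.1402 + 0.85·0.6728 + 0.8·0.1870; P(line X) ≈ 0.0721, P(line Y) ≈ 0.7355, P(line Z) ≈ 0.1924
After 'pass': normaliser = 0.4·0.0721 + 0.85·0.7355 + 0.8·0.1924; P(line X) ≈ 0.0357, P(line Y) ≈ 0.7738, P(line Z) ≈ 0.1905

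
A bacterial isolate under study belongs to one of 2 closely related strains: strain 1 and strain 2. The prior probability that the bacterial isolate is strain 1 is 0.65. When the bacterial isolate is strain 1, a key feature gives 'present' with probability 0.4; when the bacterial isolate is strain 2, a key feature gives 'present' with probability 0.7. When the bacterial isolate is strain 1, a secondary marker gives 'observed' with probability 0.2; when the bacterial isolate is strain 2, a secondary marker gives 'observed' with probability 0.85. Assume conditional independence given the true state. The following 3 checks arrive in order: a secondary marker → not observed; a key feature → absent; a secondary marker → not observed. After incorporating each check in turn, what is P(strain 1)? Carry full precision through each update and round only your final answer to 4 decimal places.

0.9906

Apply Bayes' rule sequentially, carrying P(strain 1) forward.
After a secondary marker='not observed': P(strain 1) = 0.8·0.6500 / (0.8·0.6500 + 0.15·0.3500) ≈ 0.9083
After a key feature='absent': P(strain 1) = 0.6·0.9083 / (0.6·0.9083 + 0.3·0.0917) ≈ 0.9519
After a secondary marker='not observed': P(strain 1) = 0.8·0.9519 / (0.8·0.9519 + 0.15·0.0481) ≈ 0.9906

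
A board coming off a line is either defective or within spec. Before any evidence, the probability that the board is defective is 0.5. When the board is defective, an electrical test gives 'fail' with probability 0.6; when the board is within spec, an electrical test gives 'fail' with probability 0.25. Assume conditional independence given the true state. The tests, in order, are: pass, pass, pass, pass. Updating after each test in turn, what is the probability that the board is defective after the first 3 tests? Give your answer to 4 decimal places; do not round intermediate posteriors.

0.1317

Each posterior becomes the prior for the next update.
After 'pass': P(defective) = 0.4·0.5000 / (0.4·0.5000 + 0.75·0.5000) ≈ 0.3478
After 'pass': P(defective) = 0.4·0.3478 / (0.4·0.3478 + 0.75·0.6522) ≈ 0.2215
After 'pass': P(defective) = 0.4·0.2215 / (0.4·0.2215 + 0.75·0.7785) ≈ 0.1317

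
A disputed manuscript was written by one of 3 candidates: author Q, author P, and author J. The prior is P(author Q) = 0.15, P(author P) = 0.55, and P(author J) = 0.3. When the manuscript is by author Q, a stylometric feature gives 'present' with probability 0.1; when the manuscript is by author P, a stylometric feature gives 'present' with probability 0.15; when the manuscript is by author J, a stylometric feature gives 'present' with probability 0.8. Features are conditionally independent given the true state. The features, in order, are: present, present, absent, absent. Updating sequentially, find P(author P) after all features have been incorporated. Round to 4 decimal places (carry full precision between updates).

0.5013

After 'present': normaliser = 0.1·0.1500 + 0.15·0.5500 + 0.8·0.3000; P(author Q) ≈ 0.0444, P(author P) ≈ 0.2444, P(author J) ≈ 0.7111
After 'present': normaliser = 0.1·0.0444 + 0.15·0.2444 + 0.8·0.7111; P(author Q) ≈ 0.0073, P(author P) ≈ 0.0601, P(author J) ≈ 0.9326
After 'absent': normaliser = 0.9·0.0073 + 0.85·0.0601 + 0.2·0.9326; P(author Q) ≈ 0.0269, P(author P) ≈ 0.2093, P(author J) ≈ 0.7639
After 'absent': normaliser = 0.9·0.0269 + 0.85·0.2093 + 0.2·0.7639; P(author Q) ≈ 0.0681, P(author P) ≈ 0.5013, P(author J) ≈ 0.4306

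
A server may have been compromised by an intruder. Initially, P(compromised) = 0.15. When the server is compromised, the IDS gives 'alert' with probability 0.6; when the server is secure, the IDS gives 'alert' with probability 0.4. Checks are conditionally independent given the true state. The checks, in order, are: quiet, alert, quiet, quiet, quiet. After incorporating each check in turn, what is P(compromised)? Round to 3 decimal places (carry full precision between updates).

0.050

Each posterior becomes the prior for the next update.
After 'quiet': P(compromised) = 0.4·0.1500 / (0.4·0.1500 + 0.6·0.8500) ≈ 0.1053
After 'alert': P(compromised) = 0.6·0.1053 / (0.6·0.1053 + 0.4·0.8947) ≈ 0.1500
After 'quiet': P(compromised) = 0.4·0.1500 / (0.4·0.1500 + 0.6·0.8500) ≈ 0.1053
After 'quiet': P(compromised) = 0.4·0.1053 / (0.4·0.1053 + 0.6·0.8947) ≈ 0.0727
After 'quiet': P(compromised) = 0.4·0.0727 / (0.4·0.0727 + 0.6·0.9273) ≈ 0.0497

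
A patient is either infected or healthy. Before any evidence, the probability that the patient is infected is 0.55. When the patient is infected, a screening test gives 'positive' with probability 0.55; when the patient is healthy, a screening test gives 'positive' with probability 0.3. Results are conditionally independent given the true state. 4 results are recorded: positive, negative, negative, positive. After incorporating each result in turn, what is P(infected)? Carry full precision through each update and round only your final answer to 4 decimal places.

After 'positive': P(infected) = 0.55·0.5500 / (0.55·0.5500 + 0.3·0.4500) ≈ 0.6914
After 'negative': P(infected) = 0.45·0.6914 / (0.45·0.6914 + 0.7·0.3086) ≈ 0.5902
After 'negative': P(infected) = 0.45·0.5902 / (0.45·0.5902 + 0.7·0.4098) ≈ 0.4808
After 'positive': P(infected) = 0.55·0.4808 / (0.55·0.4808 + 0.3·0.5192) ≈ 0.6293

0.6293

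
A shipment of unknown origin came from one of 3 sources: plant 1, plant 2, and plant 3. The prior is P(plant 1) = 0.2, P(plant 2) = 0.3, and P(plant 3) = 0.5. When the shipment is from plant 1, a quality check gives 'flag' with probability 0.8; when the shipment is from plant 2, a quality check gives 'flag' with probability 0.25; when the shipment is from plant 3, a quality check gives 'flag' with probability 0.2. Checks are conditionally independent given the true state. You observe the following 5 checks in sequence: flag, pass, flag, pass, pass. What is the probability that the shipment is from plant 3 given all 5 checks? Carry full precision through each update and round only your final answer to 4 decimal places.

After 'flag': normaliser = 0.8·0.2000 + 0.25·0.3000 + 0.2·0.5000; P(plant 1) ≈ 0.4776, P(plant 2) ≈ 0.2239, P(plant 3) ≈ 0.2985
After 'pass': normaliser = 0.2·0.4776 + 0.75·0.2239 + 0.8·0.2985; P(plant 1) ≈ 0.1902, P(plant 2) ≈ 0.3343, P(plant 3) ≈ 0.4755
After 'flag': normaliser = 0.8·0.1902 + 0.25·0.3343 + 0.2·0.4755; P(plant 1) ≈ 0.4599, P(plant 2) ≈ 0.2526, P(plant 3) ≈ 0.2874
After 'pass': normaliser = 0.2·0.4599 + 0.75·0.2526 + 0.8·0.2874; P(plant 1) ≈ 0.1799, P(plant 2) ≈ 0.3705, P(plant 3) ≈ 0.4496
After 'pass': normaliser = 0.2·0.1799 + 0.75·0.3705 + 0.8·0.4496; P(plant 1) ≈ 0.0534, P(plant 2) ≈ 0.4125, P(plant 3) ≈ 0.5341

0.5341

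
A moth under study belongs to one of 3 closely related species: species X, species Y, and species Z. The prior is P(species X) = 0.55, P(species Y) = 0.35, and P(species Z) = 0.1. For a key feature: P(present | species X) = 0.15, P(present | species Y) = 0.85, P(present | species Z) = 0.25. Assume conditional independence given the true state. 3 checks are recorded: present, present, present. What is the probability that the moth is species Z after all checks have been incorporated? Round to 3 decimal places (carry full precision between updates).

0.007

Apply Bayes' rule sequentially, carrying P(species Z) forward.
After 'present': normaliser = 0.15·0.5500 + 0.85·0.3500 + 0.25·0.1000; P(species X) ≈ 0.2037, P(species Y) ≈ 0.7346, P(species Z) ≈ 0.0617
After 'present': normaliser = 0.15·0.2037 + 0.85·0.7346 + 0.25·0.0617; P(species X) ≈ 0.0456, P(species Y) ≈ 0.9314, P(species Z) ≈ 0.0230
After 'present': normaliser = 0.15·0.0456 + 0.85·0.9314 + 0.25·0.0230; P(species X) ≈ 0.0085, P(species Y) ≈ 0.9843, P(species Z) ≈ 0.0072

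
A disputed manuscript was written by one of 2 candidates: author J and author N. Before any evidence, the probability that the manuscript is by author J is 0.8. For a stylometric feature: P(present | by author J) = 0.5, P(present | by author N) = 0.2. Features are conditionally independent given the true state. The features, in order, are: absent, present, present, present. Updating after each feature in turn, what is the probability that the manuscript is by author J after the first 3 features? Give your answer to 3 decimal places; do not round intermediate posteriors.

0.940

After 'absent': P(author J) = 0.5·0.8000 / (0.5·0.8000 + 0.8·0.2000) ≈ 0.7143
After 'present': P(author J) = 0.5·0.7143 / (0.5·0.7143 + 0.2·0.2857) ≈ 0.8621
After 'present': P(author J) = 0.5·0.8621 / (0.5·0.8621 + 0.2·0.1379) ≈ 0.9398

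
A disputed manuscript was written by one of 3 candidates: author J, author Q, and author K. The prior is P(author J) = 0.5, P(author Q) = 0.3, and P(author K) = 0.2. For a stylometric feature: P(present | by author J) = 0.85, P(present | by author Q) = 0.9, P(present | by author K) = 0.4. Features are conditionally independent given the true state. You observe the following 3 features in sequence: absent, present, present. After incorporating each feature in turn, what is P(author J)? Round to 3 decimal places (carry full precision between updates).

0.555

After 'absent': normaliser = 0.15·0.5000 + 0.1·0.3000 + 0.6·0.2000; P(author J) ≈ 0.3333, P(author Q) ≈ 0.1333, P(author K) ≈ 0.5333
After 'present': normaliser = 0.85·0.3333 + 0.9·0.1333 + 0.4·0.5333; P(author J) ≈ 0.4595, P(author Q) ≈ 0.1946, P(author K) ≈ 0.3459
After 'present': normaliser = 0.85·0.4595 + 0.9·0.1946 + 0.4·0.3459; P(author J) ≈ 0.5547, P(author Q) ≈ 0.2488, P(author K) ≈ 0.1965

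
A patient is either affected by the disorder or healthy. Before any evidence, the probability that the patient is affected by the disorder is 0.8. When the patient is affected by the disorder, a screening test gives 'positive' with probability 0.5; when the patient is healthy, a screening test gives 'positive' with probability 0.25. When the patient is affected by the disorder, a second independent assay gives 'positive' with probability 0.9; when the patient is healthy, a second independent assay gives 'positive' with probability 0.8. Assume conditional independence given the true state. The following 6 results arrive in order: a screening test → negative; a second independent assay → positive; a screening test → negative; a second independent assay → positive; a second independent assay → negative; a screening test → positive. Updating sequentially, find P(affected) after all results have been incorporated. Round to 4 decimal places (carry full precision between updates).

After a screening test='negative': P(affected) = 0.5·0.8000 / (0.5·0.8000 + 0.75·0.2000) ≈ 0.7273
After a second independent assay='positive': P(affected) = 0.9·0.7273 / (0.9·0.7273 + 0.8·0.2727) ≈ 0.7500
After a screening test='negative': P(affected) = 0.5·0.7500 / (0.5·0.7500 + 0.75·0.2500) ≈ 0.6667
After a second independent assay='positive': P(affected) = 0.9·0.6667 / (0.9·0.6667 + 0.8·0.3333) ≈ 0.6923
After a second independent assay='negative': P(affected) = 0.1·0.6923 / (0.1·0.6923 + 0.2·0.3077) ≈ 0.5294
After a screening test='positive': P(affected) = 0.5·0.5294 / (0.5·0.5294 + 0.25·0.4706) ≈ 0.6923

0.6923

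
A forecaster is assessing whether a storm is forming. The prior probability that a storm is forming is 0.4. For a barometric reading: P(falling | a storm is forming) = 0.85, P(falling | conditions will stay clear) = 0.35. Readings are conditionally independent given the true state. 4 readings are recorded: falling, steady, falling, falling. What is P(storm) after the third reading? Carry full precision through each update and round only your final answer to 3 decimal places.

0.476

After 'falling': P(storm) = 0.85·0.4000 / (0.85·0.4000 + 0.35·0.6000) ≈ 0.6182
After 'steady': P(storm) = 0.15·0.6182 / (0.15·0.6182 + 0.65·0.3818) ≈ 0.2720
After 'falling': P(storm) = 0.85·0.2720 / (0.85·0.2720 + 0.35·0.7280) ≈ 0.4757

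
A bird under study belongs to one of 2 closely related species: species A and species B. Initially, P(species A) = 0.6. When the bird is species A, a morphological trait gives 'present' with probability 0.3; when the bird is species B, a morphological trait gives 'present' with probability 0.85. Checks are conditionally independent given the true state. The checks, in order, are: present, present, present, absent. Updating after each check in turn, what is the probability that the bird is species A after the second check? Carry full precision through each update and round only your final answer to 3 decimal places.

After 'present': P(species A) = 0.3·0.6000 / (0.3·0.6000 + 0.85·0.4000) ≈ 0.3462
After 'present': P(species A) = 0.3·0.3462 / (0.3·0.3462 + 0.85·0.6538) ≈ 0.1574

0.157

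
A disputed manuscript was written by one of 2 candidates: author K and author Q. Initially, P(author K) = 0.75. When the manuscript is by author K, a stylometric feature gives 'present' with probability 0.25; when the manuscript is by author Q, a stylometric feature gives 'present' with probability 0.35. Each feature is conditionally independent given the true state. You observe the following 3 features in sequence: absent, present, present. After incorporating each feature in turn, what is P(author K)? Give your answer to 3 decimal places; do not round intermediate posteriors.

Each posterior becomes the prior for the next update.
After 'absent': P(author K) = 0.75·0.7500 / (0.75·0.7500 + 0.65·0.2500) ≈ 0.7759
After 'present': P(author K) = 0.25·0.7759 / (0.25·0.7759 + 0.35·0.2241) ≈ 0.7120
After 'present': P(author K) = 0.25·0.7120 / (0.25·0.7120 + 0.35·0.2880) ≈ 0.6385

0.638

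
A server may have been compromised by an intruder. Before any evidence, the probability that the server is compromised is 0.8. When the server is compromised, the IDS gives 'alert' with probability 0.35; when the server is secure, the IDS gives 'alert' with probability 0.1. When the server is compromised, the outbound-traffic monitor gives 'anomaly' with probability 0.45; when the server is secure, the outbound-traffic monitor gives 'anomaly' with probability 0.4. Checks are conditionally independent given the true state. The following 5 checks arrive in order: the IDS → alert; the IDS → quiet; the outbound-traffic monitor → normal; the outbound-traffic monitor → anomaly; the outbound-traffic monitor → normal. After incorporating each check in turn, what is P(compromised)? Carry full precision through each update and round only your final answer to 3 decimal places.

After the IDS='alert': P(compromised) = 0.35·0.8000 / (0.35·0.8000 + 0.1·0.2000) ≈ 0.9333
After the IDS='quiet': P(compromised) = 0.65·0.9333 / (0.65·0.9333 + 0.9·0.0667) ≈ 0.9100
After the outbound-traffic monitor='normal': P(compromised) = 0.55·0.9100 / (0.55·0.9100 + 0.6·0.0900) ≈ 0.9026
After the outbound-traffic monitor='anomaly': P(compromised) = 0.45·0.9026 / (0.45·0.9026 + 0.4·0.0974) ≈ 0.9125
After the outbound-traffic monitor='normal': P(compromised) = 0.55·0.9125 / (0.55·0.9125 + 0.6·0.0875) ≈ 0.9053

0.905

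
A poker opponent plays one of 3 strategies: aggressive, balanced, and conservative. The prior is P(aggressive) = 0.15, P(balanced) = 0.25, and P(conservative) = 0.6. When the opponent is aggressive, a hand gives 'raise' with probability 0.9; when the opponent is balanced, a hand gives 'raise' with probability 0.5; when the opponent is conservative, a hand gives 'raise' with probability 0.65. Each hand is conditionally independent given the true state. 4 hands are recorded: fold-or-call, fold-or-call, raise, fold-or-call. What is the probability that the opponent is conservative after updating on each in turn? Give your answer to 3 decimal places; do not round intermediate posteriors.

0.515

Apply Bayes' rule sequentially, carrying P(conservative) forward.
After 'fold-or-call': normaliser = 0.1·0.1500 + 0.5·0.2500 + 0.35·0.6000; P(aggressive) ≈ 0.0429, P(balanced) ≈ 0.3571, P(conservative) ≈ 0.6000
After 'fold-or-call': normaliser = 0.1·0.0429 + 0.5·0.3571 + 0.35·0.6000; P(aggressive) ≈ 0.0109, P(balanced) ≈ 0.4545, P(conservative) ≈ 0.5345
After 'raise': normaliser = 0.9·0.0109 + 0.5·0.4545 + 0.65·0.5345; P(aggressive) ≈ 0.0168, P(balanced) ≈ 0.3888, P(conservative) ≈ 0.5944
After 'fold-or-call': normaliser = 0.1·0.0168 + 0.5·0.3888 + 0.35·0.5944; P(aggressive) ≈ 0.0042, P(balanced) ≈ 0.4810, P(conservative) ≈ 0.5148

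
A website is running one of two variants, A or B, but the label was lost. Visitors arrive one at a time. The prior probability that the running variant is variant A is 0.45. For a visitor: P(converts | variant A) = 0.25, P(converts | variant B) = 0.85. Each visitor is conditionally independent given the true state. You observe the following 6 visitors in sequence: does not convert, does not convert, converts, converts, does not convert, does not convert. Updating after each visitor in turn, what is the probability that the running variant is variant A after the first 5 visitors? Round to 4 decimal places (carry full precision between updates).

Each posterior becomes the prior for the next update.
After 'does not convert': P(A) = 0.75·0.4500 / (0.75·0.4500 + 0.15·0.5500) ≈ 0.8036
After 'does not convert': P(A) = 0.75·0.8036 / (0.75·0.8036 + 0.15·0.1964) ≈ 0.9534
After 'converts': P(A) = 0.25·0.9534 / (0.25·0.9534 + 0.85·0.0466) ≈ 0.8575
After 'converts': P(A) = 0.25·0.8575 / (0.25·0.8575 + 0.85·0.1425) ≈ 0.6389
After 'does not convert': P(A) = 0.75·0.6389 / (0.75·0.6389 + 0.15·0.3611) ≈ 0.8984

0.8984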